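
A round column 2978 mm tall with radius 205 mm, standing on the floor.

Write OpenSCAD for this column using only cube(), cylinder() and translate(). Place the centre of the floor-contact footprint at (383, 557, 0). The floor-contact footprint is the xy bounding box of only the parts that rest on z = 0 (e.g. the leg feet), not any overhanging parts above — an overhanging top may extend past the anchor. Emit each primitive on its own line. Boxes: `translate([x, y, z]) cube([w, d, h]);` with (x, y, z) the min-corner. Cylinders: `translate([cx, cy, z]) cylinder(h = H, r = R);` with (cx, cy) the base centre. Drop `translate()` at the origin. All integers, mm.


translate([383, 557, 0]) cylinder(h = 2978, r = 205);


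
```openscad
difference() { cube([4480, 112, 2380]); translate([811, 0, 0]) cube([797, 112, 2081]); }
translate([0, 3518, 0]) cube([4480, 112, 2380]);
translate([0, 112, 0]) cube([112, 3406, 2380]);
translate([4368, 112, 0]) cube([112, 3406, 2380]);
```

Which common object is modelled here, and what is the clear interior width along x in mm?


A single room. The interior width is 4256 mm.

Four walls enclosing a rectangle with a door in the front wall — a room. Outside width 4480 minus two 112 mm walls gives 4256 mm.


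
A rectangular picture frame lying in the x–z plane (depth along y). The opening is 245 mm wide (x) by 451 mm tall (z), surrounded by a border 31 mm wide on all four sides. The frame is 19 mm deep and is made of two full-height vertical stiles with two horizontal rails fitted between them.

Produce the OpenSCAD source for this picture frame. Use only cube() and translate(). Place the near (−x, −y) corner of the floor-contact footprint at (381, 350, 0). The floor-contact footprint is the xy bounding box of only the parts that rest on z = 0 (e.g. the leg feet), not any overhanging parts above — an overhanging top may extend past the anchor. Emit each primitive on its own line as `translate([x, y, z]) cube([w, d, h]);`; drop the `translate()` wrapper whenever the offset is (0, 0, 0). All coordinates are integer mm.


translate([381, 350, 0]) cube([31, 19, 513]);
translate([657, 350, 0]) cube([31, 19, 513]);
translate([412, 350, 0]) cube([245, 19, 31]);
translate([412, 350, 482]) cube([245, 19, 31]);


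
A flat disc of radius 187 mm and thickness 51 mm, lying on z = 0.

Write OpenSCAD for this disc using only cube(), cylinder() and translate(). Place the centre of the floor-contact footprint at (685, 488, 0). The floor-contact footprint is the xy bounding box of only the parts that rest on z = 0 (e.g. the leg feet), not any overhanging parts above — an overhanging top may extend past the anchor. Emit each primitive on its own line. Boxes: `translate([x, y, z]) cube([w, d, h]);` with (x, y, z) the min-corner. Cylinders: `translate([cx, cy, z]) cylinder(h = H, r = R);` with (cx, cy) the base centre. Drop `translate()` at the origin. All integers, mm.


translate([685, 488, 0]) cylinder(h = 51, r = 187);


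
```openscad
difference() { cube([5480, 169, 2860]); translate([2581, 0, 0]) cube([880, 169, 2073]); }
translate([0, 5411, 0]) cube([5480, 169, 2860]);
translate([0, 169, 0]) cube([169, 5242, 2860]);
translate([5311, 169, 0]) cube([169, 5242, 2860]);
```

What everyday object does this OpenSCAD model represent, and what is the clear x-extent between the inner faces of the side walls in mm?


A single room. The interior width is 5142 mm.

Four walls enclosing a rectangle with a door in the front wall — a room. Outside width 5480 minus two 169 mm walls gives 5142 mm.


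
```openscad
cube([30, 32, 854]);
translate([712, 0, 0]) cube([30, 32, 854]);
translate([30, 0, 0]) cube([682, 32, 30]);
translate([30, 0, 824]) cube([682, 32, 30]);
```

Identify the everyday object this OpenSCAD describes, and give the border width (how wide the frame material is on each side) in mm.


A picture frame. The border width is 30 mm.

Four thin pieces enclosing a rectangular opening — a picture frame. The two full-height stiles are 854 mm tall; the top rail sits at z = 824 and is 30 mm tall, so the border above the opening is 854 − 824 = 30 mm, matching the stile x-width.


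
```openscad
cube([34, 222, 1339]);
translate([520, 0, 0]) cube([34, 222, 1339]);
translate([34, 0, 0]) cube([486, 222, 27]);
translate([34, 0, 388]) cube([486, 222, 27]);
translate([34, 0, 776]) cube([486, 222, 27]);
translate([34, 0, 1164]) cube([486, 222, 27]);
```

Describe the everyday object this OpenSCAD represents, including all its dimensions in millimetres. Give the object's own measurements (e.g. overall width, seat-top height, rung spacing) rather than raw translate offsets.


An open bookshelf. Two side panels, each 34 mm thick, 222 mm deep and 1339 mm tall, stand 554 mm apart (outside-to-outside). Between them sit 4 shelves, each 27 mm thick and 222 mm deep, spanning the full gap between the sides. The bottom shelf rests on the floor (its underside at z = 0) and the clear gap between one shelf's top and the next shelf's underside is 361 mm.


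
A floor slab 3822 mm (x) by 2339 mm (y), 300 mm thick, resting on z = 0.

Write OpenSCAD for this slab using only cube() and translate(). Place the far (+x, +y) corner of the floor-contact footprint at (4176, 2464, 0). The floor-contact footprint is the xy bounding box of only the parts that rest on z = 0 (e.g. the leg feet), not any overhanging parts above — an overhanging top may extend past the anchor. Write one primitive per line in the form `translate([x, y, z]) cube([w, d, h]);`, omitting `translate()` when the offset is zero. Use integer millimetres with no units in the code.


translate([354, 125, 0]) cube([3822, 2339, 300]);


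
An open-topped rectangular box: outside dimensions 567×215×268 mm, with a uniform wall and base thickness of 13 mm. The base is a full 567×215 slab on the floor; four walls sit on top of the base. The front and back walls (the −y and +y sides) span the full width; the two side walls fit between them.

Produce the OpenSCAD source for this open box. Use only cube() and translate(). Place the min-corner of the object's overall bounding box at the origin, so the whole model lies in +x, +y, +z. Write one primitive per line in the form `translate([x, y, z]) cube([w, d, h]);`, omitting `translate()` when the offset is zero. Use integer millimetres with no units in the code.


cube([567, 215, 13]);
translate([0, 0, 13]) cube([567, 13, 255]);
translate([0, 202, 13]) cube([567, 13, 255]);
translate([0, 13, 13]) cube([13, 189, 255]);
translate([554, 13, 13]) cube([13, 189, 255]);


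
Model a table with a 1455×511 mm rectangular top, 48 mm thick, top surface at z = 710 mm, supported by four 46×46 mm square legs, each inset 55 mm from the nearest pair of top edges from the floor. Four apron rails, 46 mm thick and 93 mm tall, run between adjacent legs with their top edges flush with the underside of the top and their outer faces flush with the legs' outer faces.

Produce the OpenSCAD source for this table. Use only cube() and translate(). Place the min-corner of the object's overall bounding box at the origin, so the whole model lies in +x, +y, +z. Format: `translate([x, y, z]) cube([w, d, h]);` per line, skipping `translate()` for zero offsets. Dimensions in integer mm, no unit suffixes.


// leg_h = 710 - 48 = 662
// apron z = 662 - 93 = 569
translate([0, 0, 662]) cube([1455, 511, 48]);
translate([55, 55, 0]) cube([46, 46, 662]);
translate([1354, 55, 0]) cube([46, 46, 662]);
translate([55, 410, 0]) cube([46, 46, 662]);
translate([1354, 410, 0]) cube([46, 46, 662]);
translate([101, 55, 569]) cube([1253, 46, 93]);
translate([101, 410, 569]) cube([1253, 46, 93]);
translate([55, 101, 569]) cube([46, 309, 93]);
translate([1354, 101, 569]) cube([46, 309, 93]);


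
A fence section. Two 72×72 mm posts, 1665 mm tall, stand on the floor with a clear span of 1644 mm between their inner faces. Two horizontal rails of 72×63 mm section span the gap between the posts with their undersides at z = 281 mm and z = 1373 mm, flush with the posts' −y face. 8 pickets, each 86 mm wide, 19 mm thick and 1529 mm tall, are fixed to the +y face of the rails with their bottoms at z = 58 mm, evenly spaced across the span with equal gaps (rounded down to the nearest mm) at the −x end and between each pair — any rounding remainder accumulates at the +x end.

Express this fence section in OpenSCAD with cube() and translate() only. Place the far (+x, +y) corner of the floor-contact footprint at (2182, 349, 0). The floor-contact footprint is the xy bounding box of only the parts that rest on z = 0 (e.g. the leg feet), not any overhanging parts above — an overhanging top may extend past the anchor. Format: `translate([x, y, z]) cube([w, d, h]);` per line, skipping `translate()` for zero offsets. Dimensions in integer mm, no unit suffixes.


translate([394, 277, 0]) cube([72, 72, 1665]);
translate([2110, 277, 0]) cube([72, 72, 1665]);
translate([466, 277, 281]) cube([1644, 72, 63]);
translate([466, 277, 1373]) cube([1644, 72, 63]);
translate([572, 349, 58]) cube([86, 19, 1529]);
translate([764, 349, 58]) cube([86, 19, 1529]);
translate([956, 349, 58]) cube([86, 19, 1529]);
translate([1148, 349, 58]) cube([86, 19, 1529]);
translate([1340, 349, 58]) cube([86, 19, 1529]);
translate([1532, 349, 58]) cube([86, 19, 1529]);
translate([1724, 349, 58]) cube([86, 19, 1529]);
translate([1916, 349, 58]) cube([86, 19, 1529]);


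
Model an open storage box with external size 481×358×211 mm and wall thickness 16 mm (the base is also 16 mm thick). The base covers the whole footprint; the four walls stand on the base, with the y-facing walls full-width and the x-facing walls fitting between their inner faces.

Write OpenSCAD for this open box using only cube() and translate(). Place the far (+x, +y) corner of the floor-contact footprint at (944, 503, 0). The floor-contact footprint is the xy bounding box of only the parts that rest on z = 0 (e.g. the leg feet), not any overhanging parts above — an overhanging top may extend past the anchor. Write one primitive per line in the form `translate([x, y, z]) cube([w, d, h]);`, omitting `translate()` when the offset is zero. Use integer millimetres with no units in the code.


translate([463, 145, 0]) cube([481, 358, 16]);
translate([463, 145, 16]) cube([481, 16, 195]);
translate([463, 487, 16]) cube([481, 16, 195]);
translate([463, 161, 16]) cube([16, 326, 195]);
translate([928, 161, 16]) cube([16, 326, 195]);


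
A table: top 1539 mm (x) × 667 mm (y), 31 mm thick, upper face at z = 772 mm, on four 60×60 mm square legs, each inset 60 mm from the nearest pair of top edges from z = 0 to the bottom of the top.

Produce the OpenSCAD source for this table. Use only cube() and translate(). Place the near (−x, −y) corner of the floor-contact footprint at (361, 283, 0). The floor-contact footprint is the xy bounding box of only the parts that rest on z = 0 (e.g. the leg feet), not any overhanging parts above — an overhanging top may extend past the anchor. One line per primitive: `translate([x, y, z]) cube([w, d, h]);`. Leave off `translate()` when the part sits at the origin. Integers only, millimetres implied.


translate([301, 223, 741]) cube([1539, 667, 31]);
translate([361, 283, 0]) cube([60, 60, 741]);
translate([1720, 283, 0]) cube([60, 60, 741]);
translate([361, 770, 0]) cube([60, 60, 741]);
translate([1720, 770, 0]) cube([60, 60, 741]);


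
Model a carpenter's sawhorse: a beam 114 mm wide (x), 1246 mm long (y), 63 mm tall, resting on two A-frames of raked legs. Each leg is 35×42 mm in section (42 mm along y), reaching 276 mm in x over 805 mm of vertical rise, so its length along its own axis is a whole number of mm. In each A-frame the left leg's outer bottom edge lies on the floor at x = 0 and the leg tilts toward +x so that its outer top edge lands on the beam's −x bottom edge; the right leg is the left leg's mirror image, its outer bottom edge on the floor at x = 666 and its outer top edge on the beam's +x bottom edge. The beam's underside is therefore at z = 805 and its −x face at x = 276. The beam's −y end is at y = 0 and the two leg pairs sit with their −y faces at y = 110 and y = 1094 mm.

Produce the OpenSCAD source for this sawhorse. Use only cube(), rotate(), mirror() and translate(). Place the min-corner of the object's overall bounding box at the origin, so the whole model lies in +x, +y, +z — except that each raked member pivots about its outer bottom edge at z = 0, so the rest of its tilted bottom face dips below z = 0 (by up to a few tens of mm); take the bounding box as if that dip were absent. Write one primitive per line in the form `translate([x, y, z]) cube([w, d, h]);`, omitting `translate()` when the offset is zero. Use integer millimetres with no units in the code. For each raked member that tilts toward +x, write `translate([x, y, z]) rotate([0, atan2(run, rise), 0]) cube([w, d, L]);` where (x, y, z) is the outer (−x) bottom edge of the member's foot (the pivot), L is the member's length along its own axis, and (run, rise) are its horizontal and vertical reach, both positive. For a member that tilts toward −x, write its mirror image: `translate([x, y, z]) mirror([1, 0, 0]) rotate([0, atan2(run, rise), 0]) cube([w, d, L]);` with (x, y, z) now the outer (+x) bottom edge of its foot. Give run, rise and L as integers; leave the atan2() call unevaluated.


translate([276, 0, 805]) cube([114, 1246, 63]);
translate([0, 110, 0]) rotate([0, atan2(276, 805), 0]) cube([35, 42, 851]);
translate([666, 110, 0]) mirror([1, 0, 0]) rotate([0, atan2(276, 805), 0]) cube([35, 42, 851]);
translate([0, 1094, 0]) rotate([0, atan2(276, 805), 0]) cube([35, 42, 851]);
translate([666, 1094, 0]) mirror([1, 0, 0]) rotate([0, atan2(276, 805), 0]) cube([35, 42, 851]);


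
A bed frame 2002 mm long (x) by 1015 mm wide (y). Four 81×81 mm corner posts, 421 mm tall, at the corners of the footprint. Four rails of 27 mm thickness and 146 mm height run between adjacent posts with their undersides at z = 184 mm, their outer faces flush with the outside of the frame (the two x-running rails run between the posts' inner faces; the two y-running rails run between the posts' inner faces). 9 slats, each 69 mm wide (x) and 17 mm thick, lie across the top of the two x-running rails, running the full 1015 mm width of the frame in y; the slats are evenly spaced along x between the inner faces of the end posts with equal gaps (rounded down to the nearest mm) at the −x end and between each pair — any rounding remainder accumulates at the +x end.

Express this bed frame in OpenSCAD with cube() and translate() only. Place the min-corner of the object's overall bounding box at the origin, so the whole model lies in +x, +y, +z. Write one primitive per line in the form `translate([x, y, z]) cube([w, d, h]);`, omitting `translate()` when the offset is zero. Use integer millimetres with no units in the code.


cube([81, 81, 421]);
translate([0, 934, 0]) cube([81, 81, 421]);
translate([1921, 0, 0]) cube([81, 81, 421]);
translate([1921, 934, 0]) cube([81, 81, 421]);
translate([81, 0, 184]) cube([1840, 27, 146]);
translate([81, 988, 184]) cube([1840, 27, 146]);
translate([0, 81, 184]) cube([27, 853, 146]);
translate([1975, 81, 184]) cube([27, 853, 146]);
translate([202, 0, 330]) cube([69, 1015, 17]);
translate([392, 0, 330]) cube([69, 1015, 17]);
translate([582, 0, 330]) cube([69, 1015, 17]);
translate([772, 0, 330]) cube([69, 1015, 17]);
translate([962, 0, 330]) cube([69, 1015, 17]);
translate([1152, 0, 330]) cube([69, 1015, 17]);
translate([1342, 0, 330]) cube([69, 1015, 17]);
translate([1532, 0, 330]) cube([69, 1015, 17]);
translate([1722, 0, 330]) cube([69, 1015, 17]);


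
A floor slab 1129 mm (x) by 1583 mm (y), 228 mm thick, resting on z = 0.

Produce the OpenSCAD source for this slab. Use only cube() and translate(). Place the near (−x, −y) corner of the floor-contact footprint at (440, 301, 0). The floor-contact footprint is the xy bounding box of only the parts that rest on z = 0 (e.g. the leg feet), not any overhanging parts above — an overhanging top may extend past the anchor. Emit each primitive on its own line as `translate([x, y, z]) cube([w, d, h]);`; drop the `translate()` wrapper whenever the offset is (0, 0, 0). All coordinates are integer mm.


translate([440, 301, 0]) cube([1129, 1583, 228]);


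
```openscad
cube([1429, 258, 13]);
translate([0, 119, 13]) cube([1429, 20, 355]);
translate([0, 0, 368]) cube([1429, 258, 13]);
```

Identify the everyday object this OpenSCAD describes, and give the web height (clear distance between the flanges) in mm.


An I-beam. The web height is 355 mm.

Two wide flanges with a thin centred web — an I-beam. Overall 381 mm minus two 13 mm flanges gives a web of 381 − 2·13 = 355 mm.


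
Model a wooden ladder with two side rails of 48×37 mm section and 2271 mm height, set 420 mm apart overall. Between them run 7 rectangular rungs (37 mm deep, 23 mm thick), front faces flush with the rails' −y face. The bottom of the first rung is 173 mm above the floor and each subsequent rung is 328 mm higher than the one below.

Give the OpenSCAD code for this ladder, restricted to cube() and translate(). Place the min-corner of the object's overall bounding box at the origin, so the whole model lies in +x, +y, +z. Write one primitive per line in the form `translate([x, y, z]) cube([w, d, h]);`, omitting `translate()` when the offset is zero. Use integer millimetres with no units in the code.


cube([48, 37, 2271]);
translate([372, 0, 0]) cube([48, 37, 2271]);
translate([48, 0, 173]) cube([324, 37, 23]);
translate([48, 0, 501]) cube([324, 37, 23]);
translate([48, 0, 829]) cube([324, 37, 23]);
translate([48, 0, 1157]) cube([324, 37, 23]);
translate([48, 0, 1485]) cube([324, 37, 23]);
translate([48, 0, 1813]) cube([324, 37, 23]);
translate([48, 0, 2141]) cube([324, 37, 23]);


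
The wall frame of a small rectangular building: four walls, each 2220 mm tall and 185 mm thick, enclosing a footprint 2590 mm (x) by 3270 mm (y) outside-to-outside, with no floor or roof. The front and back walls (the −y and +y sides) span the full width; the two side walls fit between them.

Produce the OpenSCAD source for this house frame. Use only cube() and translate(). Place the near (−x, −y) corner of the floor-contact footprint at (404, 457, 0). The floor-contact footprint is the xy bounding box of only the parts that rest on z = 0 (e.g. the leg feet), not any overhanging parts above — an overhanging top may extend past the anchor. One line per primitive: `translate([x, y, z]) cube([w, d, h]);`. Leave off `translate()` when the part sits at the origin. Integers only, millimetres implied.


translate([404, 457, 0]) cube([2590, 185, 2220]);
translate([404, 3542, 0]) cube([2590, 185, 2220]);
translate([404, 642, 0]) cube([185, 2900, 2220]);
translate([2809, 642, 0]) cube([185, 2900, 2220]);


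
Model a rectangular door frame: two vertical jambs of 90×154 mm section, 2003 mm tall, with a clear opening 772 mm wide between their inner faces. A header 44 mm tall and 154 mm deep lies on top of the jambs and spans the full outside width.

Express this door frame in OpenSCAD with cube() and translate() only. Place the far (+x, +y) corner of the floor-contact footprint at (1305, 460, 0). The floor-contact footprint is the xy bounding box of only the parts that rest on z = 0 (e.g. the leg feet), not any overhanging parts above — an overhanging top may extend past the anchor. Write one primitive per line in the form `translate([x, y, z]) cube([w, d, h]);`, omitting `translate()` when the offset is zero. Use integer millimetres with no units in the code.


translate([353, 306, 0]) cube([90, 154, 2003]);
translate([1215, 306, 0]) cube([90, 154, 2003]);
translate([353, 306, 2003]) cube([952, 154, 44]);


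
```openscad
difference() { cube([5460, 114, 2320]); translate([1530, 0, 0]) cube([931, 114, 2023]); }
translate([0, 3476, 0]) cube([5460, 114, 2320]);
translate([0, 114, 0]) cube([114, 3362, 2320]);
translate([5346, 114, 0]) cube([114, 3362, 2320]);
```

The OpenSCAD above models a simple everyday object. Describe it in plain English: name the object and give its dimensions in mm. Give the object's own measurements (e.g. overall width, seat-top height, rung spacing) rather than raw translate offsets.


A single room: four walls, each 2320 mm tall and 114 mm thick, enclosing an outside footprint 5460×3590 mm (x × y), no floor or roof. The front and back walls (−y and +y sides) run the full x-width; the side walls fit between their inner faces. A door opening 931 mm wide and 2023 mm tall is cut through the front wall from the floor up, its −x edge 1530 mm from the wall's −x end.


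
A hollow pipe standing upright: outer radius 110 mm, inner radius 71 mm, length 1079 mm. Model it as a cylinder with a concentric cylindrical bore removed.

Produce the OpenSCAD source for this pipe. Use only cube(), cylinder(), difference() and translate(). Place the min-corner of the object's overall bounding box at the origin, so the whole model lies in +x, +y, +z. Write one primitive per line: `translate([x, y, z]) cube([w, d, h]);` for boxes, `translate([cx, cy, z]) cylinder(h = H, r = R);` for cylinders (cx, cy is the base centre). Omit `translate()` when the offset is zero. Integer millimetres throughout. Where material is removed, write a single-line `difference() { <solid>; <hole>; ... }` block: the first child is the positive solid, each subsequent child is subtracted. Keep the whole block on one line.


difference() { translate([110, 110, 0]) cylinder(h = 1079, r = 110); translate([110, 110, 0]) cylinder(h = 1079, r = 71); }


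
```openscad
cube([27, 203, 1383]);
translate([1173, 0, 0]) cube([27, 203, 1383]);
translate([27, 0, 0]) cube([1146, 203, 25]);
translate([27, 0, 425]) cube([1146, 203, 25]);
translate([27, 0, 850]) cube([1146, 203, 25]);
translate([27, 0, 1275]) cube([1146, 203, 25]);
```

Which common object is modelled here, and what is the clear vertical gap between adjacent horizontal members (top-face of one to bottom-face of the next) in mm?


A bookshelf. The clear shelf gap is 400 mm.

Two tall side panels with 4 horizontal boards between them — a bookshelf. The first two shelf undersides are at z = 0 and z = 425; with shelf thickness 25, the clear gap is 425 − 0 − 25 = 400 mm.


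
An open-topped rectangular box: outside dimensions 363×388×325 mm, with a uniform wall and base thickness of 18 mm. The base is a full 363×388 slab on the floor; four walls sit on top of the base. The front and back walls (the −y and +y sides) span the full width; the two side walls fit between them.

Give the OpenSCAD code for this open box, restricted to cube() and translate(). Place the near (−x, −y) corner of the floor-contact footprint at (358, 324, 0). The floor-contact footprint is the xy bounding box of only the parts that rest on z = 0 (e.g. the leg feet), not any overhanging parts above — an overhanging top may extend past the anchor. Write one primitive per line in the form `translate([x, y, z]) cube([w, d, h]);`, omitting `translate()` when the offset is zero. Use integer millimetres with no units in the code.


translate([358, 324, 0]) cube([363, 388, 18]);
translate([358, 324, 18]) cube([363, 18, 307]);
translate([358, 694, 18]) cube([363, 18, 307]);
translate([358, 342, 18]) cube([18, 352, 307]);
translate([703, 342, 18]) cube([18, 352, 307]);


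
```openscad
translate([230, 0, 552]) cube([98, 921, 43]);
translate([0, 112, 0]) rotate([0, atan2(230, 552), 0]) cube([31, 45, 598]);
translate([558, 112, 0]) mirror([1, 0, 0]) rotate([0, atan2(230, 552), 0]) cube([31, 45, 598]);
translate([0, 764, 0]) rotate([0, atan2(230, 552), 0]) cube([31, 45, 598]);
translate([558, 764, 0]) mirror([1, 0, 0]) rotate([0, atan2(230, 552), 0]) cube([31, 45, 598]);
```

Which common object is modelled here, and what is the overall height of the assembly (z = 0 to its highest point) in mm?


A sawhorse. The overall height is 595 mm.

A beam across two mirrored pairs of raked legs — a sawhorse. The beam's underside is at z = 552 (matching the legs' vertical rise in atan2(230, 552)) and the beam is 43 mm tall, so its top is at 552 + 43 = 595 mm. The raked legs top out at the beam's underside, so that is the highest point.


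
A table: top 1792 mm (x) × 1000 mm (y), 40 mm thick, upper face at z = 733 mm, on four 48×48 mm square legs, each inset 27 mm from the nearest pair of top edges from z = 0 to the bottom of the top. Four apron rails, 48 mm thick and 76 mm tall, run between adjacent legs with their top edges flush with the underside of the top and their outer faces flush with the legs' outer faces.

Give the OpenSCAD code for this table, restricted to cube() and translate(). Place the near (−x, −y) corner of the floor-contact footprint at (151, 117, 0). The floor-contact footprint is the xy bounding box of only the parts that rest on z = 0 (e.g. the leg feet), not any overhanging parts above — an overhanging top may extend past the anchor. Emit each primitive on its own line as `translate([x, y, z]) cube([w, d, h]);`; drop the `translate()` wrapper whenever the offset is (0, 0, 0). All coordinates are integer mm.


translate([124, 90, 693]) cube([1792, 1000, 40]);
translate([151, 117, 0]) cube([48, 48, 693]);
translate([1841, 117, 0]) cube([48, 48, 693]);
translate([151, 1015, 0]) cube([48, 48, 693]);
translate([1841, 1015, 0]) cube([48, 48, 693]);
translate([199, 117, 617]) cube([1642, 48, 76]);
translate([199, 1015, 617]) cube([1642, 48, 76]);
translate([151, 165, 617]) cube([48, 850, 76]);
translate([1841, 165, 617]) cube([48, 850, 76]);


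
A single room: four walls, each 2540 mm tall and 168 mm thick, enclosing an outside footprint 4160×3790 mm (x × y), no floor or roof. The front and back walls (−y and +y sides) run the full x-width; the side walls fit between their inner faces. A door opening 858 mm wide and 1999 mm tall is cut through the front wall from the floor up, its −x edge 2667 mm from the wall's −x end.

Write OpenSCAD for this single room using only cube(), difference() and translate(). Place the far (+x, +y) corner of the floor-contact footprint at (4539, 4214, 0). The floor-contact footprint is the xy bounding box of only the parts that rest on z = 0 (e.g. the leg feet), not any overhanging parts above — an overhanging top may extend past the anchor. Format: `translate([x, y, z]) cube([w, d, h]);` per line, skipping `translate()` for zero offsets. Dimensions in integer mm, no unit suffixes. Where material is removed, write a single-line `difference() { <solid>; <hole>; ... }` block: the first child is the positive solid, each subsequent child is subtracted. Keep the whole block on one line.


difference() { translate([379, 424, 0]) cube([4160, 168, 2540]); translate([3046, 424, 0]) cube([858, 168, 1999]); }
translate([379, 4046, 0]) cube([4160, 168, 2540]);
translate([379, 592, 0]) cube([168, 3454, 2540]);
translate([4371, 592, 0]) cube([168, 3454, 2540]);


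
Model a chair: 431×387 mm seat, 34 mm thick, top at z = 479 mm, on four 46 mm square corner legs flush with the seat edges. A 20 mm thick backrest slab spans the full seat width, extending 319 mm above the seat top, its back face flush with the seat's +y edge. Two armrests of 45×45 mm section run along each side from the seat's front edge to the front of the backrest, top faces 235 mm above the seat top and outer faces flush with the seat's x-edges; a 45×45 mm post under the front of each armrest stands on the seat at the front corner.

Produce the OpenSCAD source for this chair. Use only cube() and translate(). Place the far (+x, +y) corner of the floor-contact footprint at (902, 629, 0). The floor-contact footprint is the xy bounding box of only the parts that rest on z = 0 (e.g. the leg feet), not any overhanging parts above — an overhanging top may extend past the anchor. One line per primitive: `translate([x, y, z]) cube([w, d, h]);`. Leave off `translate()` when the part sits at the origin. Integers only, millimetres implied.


translate([471, 242, 445]) cube([431, 387, 34]);
translate([471, 242, 0]) cube([46, 46, 445]);
translate([856, 242, 0]) cube([46, 46, 445]);
translate([471, 583, 0]) cube([46, 46, 445]);
translate([856, 583, 0]) cube([46, 46, 445]);
translate([471, 609, 479]) cube([431, 20, 319]);
translate([471, 242, 669]) cube([45, 367, 45]);
translate([857, 242, 669]) cube([45, 367, 45]);
translate([471, 242, 479]) cube([45, 45, 190]);
translate([857, 242, 479]) cube([45, 45, 190]);


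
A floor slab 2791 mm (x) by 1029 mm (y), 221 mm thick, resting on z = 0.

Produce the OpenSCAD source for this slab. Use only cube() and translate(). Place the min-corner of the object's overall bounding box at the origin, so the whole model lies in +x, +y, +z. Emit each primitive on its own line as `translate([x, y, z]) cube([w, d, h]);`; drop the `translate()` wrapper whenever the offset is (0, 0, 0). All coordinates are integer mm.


cube([2791, 1029, 221]);


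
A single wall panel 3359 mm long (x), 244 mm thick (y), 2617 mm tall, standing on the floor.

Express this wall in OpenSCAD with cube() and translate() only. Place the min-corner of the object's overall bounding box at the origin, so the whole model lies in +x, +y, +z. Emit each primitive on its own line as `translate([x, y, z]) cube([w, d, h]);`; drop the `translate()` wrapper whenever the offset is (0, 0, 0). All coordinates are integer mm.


cube([3359, 244, 2617]);


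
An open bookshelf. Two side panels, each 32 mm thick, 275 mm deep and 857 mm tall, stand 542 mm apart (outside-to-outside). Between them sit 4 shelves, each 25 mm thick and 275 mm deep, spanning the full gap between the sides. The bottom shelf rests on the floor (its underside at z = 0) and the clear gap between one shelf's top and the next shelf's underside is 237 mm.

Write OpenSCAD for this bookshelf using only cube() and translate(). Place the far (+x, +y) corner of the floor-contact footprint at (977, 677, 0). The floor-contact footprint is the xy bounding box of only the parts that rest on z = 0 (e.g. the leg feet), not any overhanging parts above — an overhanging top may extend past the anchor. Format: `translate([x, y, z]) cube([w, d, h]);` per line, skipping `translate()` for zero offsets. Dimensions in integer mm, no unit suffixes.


translate([435, 402, 0]) cube([32, 275, 857]);
translate([945, 402, 0]) cube([32, 275, 857]);
translate([467, 402, 0]) cube([478, 275, 25]);
translate([467, 402, 262]) cube([478, 275, 25]);
translate([467, 402, 524]) cube([478, 275, 25]);
translate([467, 402, 786]) cube([478, 275, 25]);


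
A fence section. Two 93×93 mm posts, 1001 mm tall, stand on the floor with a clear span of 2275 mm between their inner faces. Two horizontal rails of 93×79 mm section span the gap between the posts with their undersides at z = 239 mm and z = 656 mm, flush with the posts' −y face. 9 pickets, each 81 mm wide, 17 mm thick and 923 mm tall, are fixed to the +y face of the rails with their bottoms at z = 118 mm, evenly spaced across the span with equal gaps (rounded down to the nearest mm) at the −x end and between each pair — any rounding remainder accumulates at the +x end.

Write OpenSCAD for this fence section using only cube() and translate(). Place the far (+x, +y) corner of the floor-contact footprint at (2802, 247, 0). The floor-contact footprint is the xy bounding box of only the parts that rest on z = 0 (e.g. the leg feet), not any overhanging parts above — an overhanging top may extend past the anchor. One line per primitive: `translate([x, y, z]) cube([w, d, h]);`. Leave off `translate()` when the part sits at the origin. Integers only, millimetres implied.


translate([341, 154, 0]) cube([93, 93, 1001]);
translate([2709, 154, 0]) cube([93, 93, 1001]);
translate([434, 154, 239]) cube([2275, 93, 79]);
translate([434, 154, 656]) cube([2275, 93, 79]);
translate([588, 247, 118]) cube([81, 17, 923]);
translate([823, 247, 118]) cube([81, 17, 923]);
translate([1058, 247, 118]) cube([81, 17, 923]);
translate([1293, 247, 118]) cube([81, 17, 923]);
translate([1528, 247, 118]) cube([81, 17, 923]);
translate([1763, 247, 118]) cube([81, 17, 923]);
translate([1998, 247, 118]) cube([81, 17, 923]);
translate([2233, 247, 118]) cube([81, 17, 923]);
translate([2468, 247, 118]) cube([81, 17, 923]);


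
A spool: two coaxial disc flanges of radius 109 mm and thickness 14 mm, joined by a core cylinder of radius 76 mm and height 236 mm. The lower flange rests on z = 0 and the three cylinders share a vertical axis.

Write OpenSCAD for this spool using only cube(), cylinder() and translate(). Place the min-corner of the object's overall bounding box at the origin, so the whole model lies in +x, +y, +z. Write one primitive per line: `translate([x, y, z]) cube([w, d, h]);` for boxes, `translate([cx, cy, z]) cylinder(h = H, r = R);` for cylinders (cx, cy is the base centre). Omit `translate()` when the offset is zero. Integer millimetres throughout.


translate([109, 109, 0]) cylinder(h = 14, r = 109);
translate([109, 109, 14]) cylinder(h = 236, r = 76);
translate([109, 109, 250]) cylinder(h = 14, r = 109);


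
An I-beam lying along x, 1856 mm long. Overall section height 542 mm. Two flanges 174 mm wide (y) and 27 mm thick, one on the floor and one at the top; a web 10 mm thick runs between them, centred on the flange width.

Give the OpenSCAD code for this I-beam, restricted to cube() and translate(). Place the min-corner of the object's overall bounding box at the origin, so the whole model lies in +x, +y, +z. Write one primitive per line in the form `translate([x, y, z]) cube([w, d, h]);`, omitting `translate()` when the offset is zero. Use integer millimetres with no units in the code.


cube([1856, 174, 27]);
translate([0, 82, 27]) cube([1856, 10, 488]);
translate([0, 0, 515]) cube([1856, 174, 27]);


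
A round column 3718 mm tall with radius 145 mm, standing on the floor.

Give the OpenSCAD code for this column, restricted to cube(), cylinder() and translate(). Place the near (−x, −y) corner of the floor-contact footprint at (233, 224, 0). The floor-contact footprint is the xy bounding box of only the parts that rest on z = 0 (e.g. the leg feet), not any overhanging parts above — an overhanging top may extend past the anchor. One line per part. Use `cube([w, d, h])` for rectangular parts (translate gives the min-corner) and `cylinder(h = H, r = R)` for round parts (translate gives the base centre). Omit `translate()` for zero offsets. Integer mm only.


translate([378, 369, 0]) cylinder(h = 3718, r = 145);


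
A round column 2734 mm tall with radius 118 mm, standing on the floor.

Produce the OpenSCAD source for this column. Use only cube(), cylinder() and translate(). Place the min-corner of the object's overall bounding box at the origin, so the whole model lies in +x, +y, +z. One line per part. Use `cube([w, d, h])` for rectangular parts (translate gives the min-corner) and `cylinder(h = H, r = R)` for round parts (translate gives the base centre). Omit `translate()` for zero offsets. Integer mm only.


translate([118, 118, 0]) cylinder(h = 2734, r = 118);


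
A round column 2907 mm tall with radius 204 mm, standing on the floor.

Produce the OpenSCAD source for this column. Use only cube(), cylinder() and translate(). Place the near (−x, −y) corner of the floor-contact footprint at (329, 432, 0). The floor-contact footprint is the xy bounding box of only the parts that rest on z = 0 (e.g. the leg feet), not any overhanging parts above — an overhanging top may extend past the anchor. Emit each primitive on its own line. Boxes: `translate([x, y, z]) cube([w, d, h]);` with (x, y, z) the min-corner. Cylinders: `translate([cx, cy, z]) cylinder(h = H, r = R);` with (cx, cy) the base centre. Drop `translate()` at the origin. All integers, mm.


translate([533, 636, 0]) cylinder(h = 2907, r = 204);


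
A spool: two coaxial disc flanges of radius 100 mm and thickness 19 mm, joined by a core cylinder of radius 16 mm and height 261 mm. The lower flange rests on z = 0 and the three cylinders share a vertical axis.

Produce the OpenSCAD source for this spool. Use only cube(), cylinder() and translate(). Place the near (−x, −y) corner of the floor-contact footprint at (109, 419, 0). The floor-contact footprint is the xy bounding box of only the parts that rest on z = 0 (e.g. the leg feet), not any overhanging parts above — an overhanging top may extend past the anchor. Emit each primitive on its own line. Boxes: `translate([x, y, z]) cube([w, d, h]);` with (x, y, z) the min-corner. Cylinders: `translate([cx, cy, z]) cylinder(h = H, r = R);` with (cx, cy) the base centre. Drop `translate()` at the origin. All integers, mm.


translate([209, 519, 0]) cylinder(h = 19, r = 100);
translate([209, 519, 19]) cylinder(h = 261, r = 16);
translate([209, 519, 280]) cylinder(h = 19, r = 100);


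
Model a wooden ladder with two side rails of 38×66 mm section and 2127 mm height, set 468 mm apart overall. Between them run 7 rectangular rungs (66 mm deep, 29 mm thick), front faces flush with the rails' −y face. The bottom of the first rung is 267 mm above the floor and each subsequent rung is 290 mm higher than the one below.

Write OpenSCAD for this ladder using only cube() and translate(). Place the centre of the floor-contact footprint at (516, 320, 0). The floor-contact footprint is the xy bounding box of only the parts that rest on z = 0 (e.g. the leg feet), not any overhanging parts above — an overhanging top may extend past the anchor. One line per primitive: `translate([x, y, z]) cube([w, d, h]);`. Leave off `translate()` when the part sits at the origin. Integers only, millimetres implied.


// rung span = 468 - 2*38 = 392
// rung[k] z = 267 + k*290
translate([282, 287, 0]) cube([38, 66, 2127]);
translate([712, 287, 0]) cube([38, 66, 2127]);
translate([320, 287, 267]) cube([392, 66, 29]);
translate([320, 287, 557]) cube([392, 66, 29]);
translate([320, 287, 847]) cube([392, 66, 29]);
translate([320, 287, 1137]) cube([392, 66, 29]);
translate([320, 287, 1427]) cube([392, 66, 29]);
translate([320, 287, 1717]) cube([392, 66, 29]);
translate([320, 287, 2007]) cube([392, 66, 29]);


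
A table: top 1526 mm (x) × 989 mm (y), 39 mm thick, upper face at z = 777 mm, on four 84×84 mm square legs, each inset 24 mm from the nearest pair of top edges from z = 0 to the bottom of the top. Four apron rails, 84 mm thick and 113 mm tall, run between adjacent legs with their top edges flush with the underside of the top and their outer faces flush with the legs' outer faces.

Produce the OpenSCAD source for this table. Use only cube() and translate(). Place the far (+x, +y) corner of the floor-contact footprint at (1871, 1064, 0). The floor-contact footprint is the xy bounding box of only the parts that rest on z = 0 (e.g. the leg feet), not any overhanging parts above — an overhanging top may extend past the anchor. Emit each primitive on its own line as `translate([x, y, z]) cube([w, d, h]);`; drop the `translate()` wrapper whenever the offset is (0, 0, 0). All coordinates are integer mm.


translate([369, 99, 738]) cube([1526, 989, 39]);
translate([393, 123, 0]) cube([84, 84, 738]);
translate([1787, 123, 0]) cube([84, 84, 738]);
translate([393, 980, 0]) cube([84, 84, 738]);
translate([1787, 980, 0]) cube([84, 84, 738]);
translate([477, 123, 625]) cube([1310, 84, 113]);
translate([477, 980, 625]) cube([1310, 84, 113]);
translate([393, 207, 625]) cube([84, 773, 113]);
translate([1787, 207, 625]) cube([84, 773, 113]);


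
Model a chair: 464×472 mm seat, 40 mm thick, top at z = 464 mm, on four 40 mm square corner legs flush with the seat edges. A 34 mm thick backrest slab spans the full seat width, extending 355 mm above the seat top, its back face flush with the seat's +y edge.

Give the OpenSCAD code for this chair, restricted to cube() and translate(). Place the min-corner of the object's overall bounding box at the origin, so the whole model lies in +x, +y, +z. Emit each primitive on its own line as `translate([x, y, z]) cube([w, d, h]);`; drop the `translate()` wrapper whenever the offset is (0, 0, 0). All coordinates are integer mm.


// leg_h = 464 - 40 = 424
translate([0, 0, 424]) cube([464, 472, 40]);
cube([40, 40, 424]);
translate([424, 0, 0]) cube([40, 40, 424]);
translate([0, 432, 0]) cube([40, 40, 424]);
translate([424, 432, 0]) cube([40, 40, 424]);
translate([0, 438, 464]) cube([464, 34, 355]);
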